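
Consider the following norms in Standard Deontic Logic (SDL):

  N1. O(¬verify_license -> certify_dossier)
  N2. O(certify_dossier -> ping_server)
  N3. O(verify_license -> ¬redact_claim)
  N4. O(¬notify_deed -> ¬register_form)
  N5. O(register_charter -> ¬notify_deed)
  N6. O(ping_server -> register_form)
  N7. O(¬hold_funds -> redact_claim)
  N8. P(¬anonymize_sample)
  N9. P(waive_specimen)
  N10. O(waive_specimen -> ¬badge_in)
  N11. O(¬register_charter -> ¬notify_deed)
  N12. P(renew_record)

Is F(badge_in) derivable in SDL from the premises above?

No

Premise 10 is O(waive_specimen -> ¬badge_in), but O(waive_specimen) is not derivable from the premises (the permission P(waive_specimen) asserts only ¬O(¬waive_specimen), not O(waive_specimen)), so it does not yield O(¬badge_in).
No other premise forces O(¬badge_in). An ideal world satisfying every premise can still have badge_in true, so F(badge_in) is not derivable.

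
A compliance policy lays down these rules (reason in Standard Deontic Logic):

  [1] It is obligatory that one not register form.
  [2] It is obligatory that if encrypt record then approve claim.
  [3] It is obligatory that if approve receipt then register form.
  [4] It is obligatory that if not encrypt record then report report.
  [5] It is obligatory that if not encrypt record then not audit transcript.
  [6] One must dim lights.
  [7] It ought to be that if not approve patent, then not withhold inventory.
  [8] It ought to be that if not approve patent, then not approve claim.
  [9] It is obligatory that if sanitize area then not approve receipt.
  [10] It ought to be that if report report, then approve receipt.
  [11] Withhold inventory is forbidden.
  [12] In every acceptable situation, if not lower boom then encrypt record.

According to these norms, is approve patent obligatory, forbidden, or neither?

Premise 1 states O(¬register_form) outright.
The contrapositive of premise 3 (O(approve_receipt → register_form)) is O(¬register_form → ¬approve_receipt), and O(¬register_form) is already established, so O(¬approve_receipt).
The contrapositive of premise 10 (O(report_report → approve_receipt)) is O(¬approve_receipt → ¬report_report), and O(¬approve_receipt) is already established, so O(¬report_report).
Premise 4 is O(¬encrypt_record → report_report); contrapositively O(¬report_report → encrypt_record). Since O(¬report_report) holds, K gives O(encrypt_record).
Premise 2 is O(encrypt_record → approve_claim); since O(encrypt_record), deontic closure gives O(approve_claim).
The contrapositive of premise 8 (O(¬approve_patent → ¬approve_claim)) is O(approve_claim → approve_patent), and O(approve_claim) is already established, so O(approve_patent).
Premises 5, 6, 7, 9, 11, 12 do not contribute to this derivation.
Hence approve_patent is obligatory.

Obligatory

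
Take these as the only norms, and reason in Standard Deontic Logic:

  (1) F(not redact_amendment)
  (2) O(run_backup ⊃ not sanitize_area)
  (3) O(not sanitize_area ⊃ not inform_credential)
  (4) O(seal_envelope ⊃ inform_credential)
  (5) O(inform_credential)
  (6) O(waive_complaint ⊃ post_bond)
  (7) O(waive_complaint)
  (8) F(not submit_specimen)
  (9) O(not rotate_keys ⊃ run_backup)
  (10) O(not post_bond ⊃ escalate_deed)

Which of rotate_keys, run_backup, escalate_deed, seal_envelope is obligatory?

Premise 5 gives O(inform_credential).
Premise 3 is O(not sanitize_area ⊃ not inform_credential); contrapositively O(inform_credential ⊃ sanitize_area). Since O(inform_credential) holds, K gives O(sanitize_area).
Premise 2, O(run_backup ⊃ not sanitize_area), contraposes to O(sanitize_area ⊃ not run_backup); with O(sanitize_area) we get O(not run_backup).
The contrapositive of premise 9 (O(not rotate_keys ⊃ run_backup)) is O(not run_backup ⊃ rotate_keys), and O(not run_backup) is already established, so O(rotate_keys).
So O(rotate_keys) holds — rotate_keys is obligatory. None of the other listed options is made obligatory by any chain of premises.

rotate_keys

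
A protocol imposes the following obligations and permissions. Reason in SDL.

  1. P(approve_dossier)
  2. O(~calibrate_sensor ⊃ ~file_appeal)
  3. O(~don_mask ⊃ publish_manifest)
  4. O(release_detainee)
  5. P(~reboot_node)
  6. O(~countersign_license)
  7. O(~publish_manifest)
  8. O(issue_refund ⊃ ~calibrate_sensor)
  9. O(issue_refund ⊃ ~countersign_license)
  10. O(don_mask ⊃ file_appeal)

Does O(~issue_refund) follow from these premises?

From premise 7 we have O(~publish_manifest).
Premise 3, O(~don_mask ⊃ publish_manifest), contraposes to O(~publish_manifest ⊃ don_mask); with O(~publish_manifest) we get O(don_mask).
From O(don_mask) and premise 10, O(don_mask ⊃ file_appeal), we obtain O(file_appeal).
Premise 2 is O(~calibrate_sensor ⊃ ~file_appeal); contrapositively O(file_appeal ⊃ calibrate_sensor). Since O(file_appeal) holds, K gives O(calibrate_sensor).
Premise 8 is O(issue_refund ⊃ ~calibrate_sensor); contrapositively O(calibrate_sensor ⊃ ~issue_refund). Since O(calibrate_sensor) holds, K gives O(~issue_refund).
Premises 1, 4, 5, 6, 9 do not contribute to this derivation.
So O(~issue_refund) follows.

Yes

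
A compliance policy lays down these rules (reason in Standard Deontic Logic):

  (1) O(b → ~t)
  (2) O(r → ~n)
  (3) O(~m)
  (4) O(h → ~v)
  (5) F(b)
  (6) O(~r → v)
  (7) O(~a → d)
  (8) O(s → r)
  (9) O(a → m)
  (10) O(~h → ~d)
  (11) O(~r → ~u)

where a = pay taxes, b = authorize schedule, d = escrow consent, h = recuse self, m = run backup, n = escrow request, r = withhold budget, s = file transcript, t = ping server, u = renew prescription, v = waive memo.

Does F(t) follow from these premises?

No

Premise 1 is O(b → ~t), but O(b) is not derivable from the premises, so it does not yield O(~t).
No other premise forces O(~t). An ideal world satisfying every premise can still have t true, so F(t) is not derivable.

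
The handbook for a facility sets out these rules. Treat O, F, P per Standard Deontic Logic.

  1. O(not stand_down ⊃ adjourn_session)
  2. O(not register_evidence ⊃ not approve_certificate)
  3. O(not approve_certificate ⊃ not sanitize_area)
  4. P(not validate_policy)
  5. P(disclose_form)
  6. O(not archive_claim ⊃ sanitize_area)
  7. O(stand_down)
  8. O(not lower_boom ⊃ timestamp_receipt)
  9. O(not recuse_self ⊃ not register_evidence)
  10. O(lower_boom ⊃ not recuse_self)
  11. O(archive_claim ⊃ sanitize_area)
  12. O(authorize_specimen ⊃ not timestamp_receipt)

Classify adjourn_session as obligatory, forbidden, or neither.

Neither

Premise 1 is O(not stand_down ⊃ adjourn_session), but O(not stand_down) is not derivable from the premises, so it does not yield O(adjourn_session).
No premise or chain of K-axiom applications forces O(adjourn_session), and none forces O(not adjourn_session). So adjourn_session is neither obligatory nor forbidden under these norms.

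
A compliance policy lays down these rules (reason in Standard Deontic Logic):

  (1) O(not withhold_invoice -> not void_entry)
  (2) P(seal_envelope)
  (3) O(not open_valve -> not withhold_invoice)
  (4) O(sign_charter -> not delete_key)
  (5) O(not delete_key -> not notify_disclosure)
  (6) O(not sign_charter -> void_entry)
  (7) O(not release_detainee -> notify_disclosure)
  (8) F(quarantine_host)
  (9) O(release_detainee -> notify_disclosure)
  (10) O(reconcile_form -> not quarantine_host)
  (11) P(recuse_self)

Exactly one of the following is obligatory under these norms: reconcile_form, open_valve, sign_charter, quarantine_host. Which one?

By case analysis on release_detainee: premise 9 gives O(release_detainee -> notify_disclosure) and premise 7 gives O(not release_detainee -> notify_disclosure), so O(notify_disclosure) either way.
The contrapositive of premise 5 (O(not delete_key -> not notify_disclosure)) is O(notify_disclosure -> delete_key), and O(notify_disclosure) is already established, so O(delete_key).
Premise 4 is O(sign_charter -> not delete_key); contrapositively O(delete_key -> not sign_charter). Since O(delete_key) holds, K gives O(not sign_charter).
Premise 6 is O(not sign_charter -> void_entry); since O(not sign_charter), deontic closure gives O(void_entry).
Premise 1, O(not withhold_invoice -> not void_entry), contraposes to O(void_entry -> withhold_invoice); with O(void_entry) we get O(withhold_invoice).
Premise 3, O(not open_valve -> not withhold_invoice), contraposes to O(withhold_invoice -> open_valve); with O(withhold_invoice) we get O(open_valve).
So O(open_valve) holds — open_valve is obligatory. None of the other listed options is made obligatory by any chain of premises.

open_valve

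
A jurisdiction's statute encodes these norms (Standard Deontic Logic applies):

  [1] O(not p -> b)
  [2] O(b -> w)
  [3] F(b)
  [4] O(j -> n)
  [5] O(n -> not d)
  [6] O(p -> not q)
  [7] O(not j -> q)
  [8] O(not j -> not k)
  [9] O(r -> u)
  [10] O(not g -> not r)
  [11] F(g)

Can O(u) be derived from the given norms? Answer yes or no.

Premise 9 is O(r -> u), but O(r) is not derivable from the premises, so it does not yield O(u).
No other premise forces O(u). An ideal world satisfying every premise can still have u false, so O(u) is not derivable.

No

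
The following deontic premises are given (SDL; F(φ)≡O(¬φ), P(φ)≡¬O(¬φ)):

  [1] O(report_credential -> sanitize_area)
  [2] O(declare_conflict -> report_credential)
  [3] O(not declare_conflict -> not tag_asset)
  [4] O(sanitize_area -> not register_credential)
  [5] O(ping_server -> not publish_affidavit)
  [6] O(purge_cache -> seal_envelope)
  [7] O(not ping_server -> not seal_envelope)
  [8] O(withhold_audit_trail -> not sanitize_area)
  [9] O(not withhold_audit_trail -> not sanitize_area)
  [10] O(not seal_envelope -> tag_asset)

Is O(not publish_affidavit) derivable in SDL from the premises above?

Premises 8 and 9 cover both cases: O(withhold_audit_trail -> not sanitize_area) and O(not withhold_audit_trail -> not sanitize_area). Since withhold_audit_trail ∨ not withhold_audit_trail is a tautology, O(not sanitize_area) follows.
Premise 1, O(report_credential -> sanitize_area), contraposes to O(not sanitize_area -> not report_credential); with O(not sanitize_area) we get O(not report_credential).
The contrapositive of premise 2 (O(declare_conflict -> report_credential)) is O(not report_credential -> not declare_conflict), and O(not report_credential) is already established, so O(not declare_conflict).
Applying K to premise 3 (O(not declare_conflict -> not tag_asset)) and O(not declare_conflict) yields O(not tag_asset).
The contrapositive of premise 10 (O(not seal_envelope -> tag_asset)) is O(not tag_asset -> seal_envelope), and O(not tag_asset) is already established, so O(seal_envelope).
Premise 7 is O(not ping_server -> not seal_envelope); contrapositively O(seal_envelope -> ping_server). Since O(seal_envelope) holds, K gives O(ping_server).
From O(ping_server) and premise 5, O(ping_server -> not publish_affidavit), we obtain O(not publish_affidavit).
Premises 4, 6 do not contribute to this derivation.
So O(not publish_affidavit) follows.

Yes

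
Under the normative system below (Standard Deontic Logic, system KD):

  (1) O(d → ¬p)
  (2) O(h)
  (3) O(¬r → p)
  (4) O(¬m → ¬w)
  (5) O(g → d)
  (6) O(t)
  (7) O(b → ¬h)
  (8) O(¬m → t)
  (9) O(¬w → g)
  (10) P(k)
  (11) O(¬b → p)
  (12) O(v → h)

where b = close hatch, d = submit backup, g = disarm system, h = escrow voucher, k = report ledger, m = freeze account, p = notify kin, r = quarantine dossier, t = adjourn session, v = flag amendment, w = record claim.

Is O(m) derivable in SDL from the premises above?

Premise 2 gives O(h).
Premise 7, O(b → ¬h), contraposes to O(h → ¬b); with O(h) we get O(¬b).
Premise 11 is O(¬b → p); since O(¬b), deontic closure gives O(p).
Premise 1, O(d → ¬p), contraposes to O(p → ¬d); with O(p) we get O(¬d).
Premise 5, O(g → d), contraposes to O(¬d → ¬g); with O(¬d) we get O(¬g).
Premise 9, O(¬w → g), contraposes to O(¬g → w); with O(¬g) we get O(w).
Premise 4 is O(¬m → ¬w); contrapositively O(w → m). Since O(w) holds, K gives O(m).
Premises 3, 6, 8, 10, 12 do not contribute to this derivation.
So O(m) follows.

Yes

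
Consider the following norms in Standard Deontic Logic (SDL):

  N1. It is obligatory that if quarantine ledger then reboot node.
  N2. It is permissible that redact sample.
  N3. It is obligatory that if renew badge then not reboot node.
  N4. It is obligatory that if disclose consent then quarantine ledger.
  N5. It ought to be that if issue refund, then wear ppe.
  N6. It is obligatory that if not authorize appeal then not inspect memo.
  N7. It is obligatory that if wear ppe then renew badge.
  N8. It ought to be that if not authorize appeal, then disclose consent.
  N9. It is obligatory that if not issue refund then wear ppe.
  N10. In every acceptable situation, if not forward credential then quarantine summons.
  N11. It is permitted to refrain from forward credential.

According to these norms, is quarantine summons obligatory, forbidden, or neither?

Neither

Premise 10 is O(¬forward_credential → quarantine_summons), but O(¬forward_credential) is not derivable from the premises (the permission P(¬forward_credential) asserts only ¬O(forward_credential), not O(¬forward_credential)), so it does not yield O(quarantine_summons).
No premise or chain of K-axiom applications forces O(quarantine_summons), and none forces O(¬quarantine_summons). So quarantine_summons is neither obligatory nor forbidden under these norms.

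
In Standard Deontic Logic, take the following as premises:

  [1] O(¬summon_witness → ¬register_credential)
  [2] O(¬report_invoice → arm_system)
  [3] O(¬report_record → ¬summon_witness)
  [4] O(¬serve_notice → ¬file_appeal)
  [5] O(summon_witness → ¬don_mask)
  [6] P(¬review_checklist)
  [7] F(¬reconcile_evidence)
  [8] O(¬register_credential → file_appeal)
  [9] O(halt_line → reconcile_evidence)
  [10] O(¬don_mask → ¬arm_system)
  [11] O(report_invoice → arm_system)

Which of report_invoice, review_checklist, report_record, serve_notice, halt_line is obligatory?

Premises 2 and 11 are O(¬report_invoice → arm_system) and O(report_invoice → arm_system); every ideal world satisfies ¬report_invoice or report_invoice, so in either case arm_system holds — hence O(arm_system).
Premise 10, O(¬don_mask → ¬arm_system), contraposes to O(arm_system → don_mask); with O(arm_system) we get O(don_mask).
Premise 5, O(summon_witness → ¬don_mask), contraposes to O(don_mask → ¬summon_witness); with O(don_mask) we get O(¬summon_witness).
With premise 1, O(¬summon_witness → ¬register_credential), the K-axiom yields O(¬register_credential).
From O(¬register_credential) and premise 8, O(¬register_credential → file_appeal), we obtain O(file_appeal).
Premise 4 is O(¬serve_notice → ¬file_appeal); contrapositively O(file_appeal → serve_notice). Since O(file_appeal) holds, K gives O(serve_notice).
So O(serve_notice) holds — serve_notice is obligatory. None of the other listed options is made obligatory by any chain of premises.

serve_notice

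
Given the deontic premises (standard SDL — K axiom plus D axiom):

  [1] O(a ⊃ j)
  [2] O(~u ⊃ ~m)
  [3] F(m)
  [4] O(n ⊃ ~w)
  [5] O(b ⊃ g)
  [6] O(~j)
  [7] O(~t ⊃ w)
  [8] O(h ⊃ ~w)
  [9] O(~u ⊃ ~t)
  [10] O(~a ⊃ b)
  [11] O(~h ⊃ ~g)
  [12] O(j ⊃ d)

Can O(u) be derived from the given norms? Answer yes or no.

Yes

From premise 6 we have O(~j).
Premise 1 is O(a ⊃ j); contrapositively O(~j ⊃ ~a). Since O(~j) holds, K gives O(~a).
With premise 10, O(~a ⊃ b), the K-axiom yields O(b).
Premise 5 is O(b ⊃ g); since O(b), deontic closure gives O(g).
Premise 11 is O(~h ⊃ ~g); contrapositively O(g ⊃ h). Since O(g) holds, K gives O(h).
From O(h) and premise 8, O(h ⊃ ~w), we obtain O(~w).
The contrapositive of premise 7 (O(~t ⊃ w)) is O(~w ⊃ t), and O(~w) is already established, so O(t).
Premise 9, O(~u ⊃ ~t), contraposes to O(t ⊃ u); with O(t) we get O(u).
Premises 2, 3, 4, 12 do not contribute to this derivation.
So O(u) follows.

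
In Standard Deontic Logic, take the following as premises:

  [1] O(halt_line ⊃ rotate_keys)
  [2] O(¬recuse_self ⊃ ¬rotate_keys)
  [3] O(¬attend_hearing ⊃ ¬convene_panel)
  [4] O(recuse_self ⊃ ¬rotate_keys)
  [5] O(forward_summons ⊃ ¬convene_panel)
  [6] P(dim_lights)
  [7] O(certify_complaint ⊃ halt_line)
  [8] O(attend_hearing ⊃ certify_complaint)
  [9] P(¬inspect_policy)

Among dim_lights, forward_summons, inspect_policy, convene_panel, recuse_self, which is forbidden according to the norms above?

convene_panel

Premises 4 and 2 cover both cases: O(recuse_self ⊃ ¬rotate_keys) and O(¬recuse_self ⊃ ¬rotate_keys). Since recuse_self ∨ ¬recuse_self is a tautology, O(¬rotate_keys) follows.
Premise 1, O(halt_line ⊃ rotate_keys), contraposes to O(¬rotate_keys ⊃ ¬halt_line); with O(¬rotate_keys) we get O(¬halt_line).
Premise 7 is O(certify_complaint ⊃ halt_line); contrapositively O(¬halt_line ⊃ ¬certify_complaint). Since O(¬halt_line) holds, K gives O(¬certify_complaint).
Premise 8, O(attend_hearing ⊃ certify_complaint), contraposes to O(¬certify_complaint ⊃ ¬attend_hearing); with O(¬certify_complaint) we get O(¬attend_hearing).
With premise 3, O(¬attend_hearing ⊃ ¬convene_panel), the K-axiom yields O(¬convene_panel).
So O(¬convene_panel) holds, i.e. convene_panel is forbidden. None of the other listed options is forbidden under the premises.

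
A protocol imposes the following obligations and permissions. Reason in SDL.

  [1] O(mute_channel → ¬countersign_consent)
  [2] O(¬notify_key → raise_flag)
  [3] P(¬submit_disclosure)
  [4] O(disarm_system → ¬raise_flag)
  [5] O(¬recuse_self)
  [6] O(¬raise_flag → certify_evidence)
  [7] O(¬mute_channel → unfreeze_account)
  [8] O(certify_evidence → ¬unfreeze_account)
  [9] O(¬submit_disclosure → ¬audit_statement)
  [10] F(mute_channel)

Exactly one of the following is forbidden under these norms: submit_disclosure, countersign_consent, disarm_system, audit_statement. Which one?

disarm_system

Premise 10, F(mute_channel), is equivalent to O(¬mute_channel).
From O(¬mute_channel) and premise 7, O(¬mute_channel → unfreeze_account), we obtain O(unfreeze_account).
Premise 8, O(certify_evidence → ¬unfreeze_account), contraposes to O(unfreeze_account → ¬certify_evidence); with O(unfreeze_account) we get O(¬certify_evidence).
The contrapositive of premise 6 (O(¬raise_flag → certify_evidence)) is O(¬certify_evidence → raise_flag), and O(¬certify_evidence) is already established, so O(raise_flag).
The contrapositive of premise 4 (O(disarm_system → ¬raise_flag)) is O(raise_flag → ¬disarm_system), and O(raise_flag) is already established, so O(¬disarm_system).
So O(¬disarm_system) holds, i.e. disarm_system is forbidden. None of the other listed options is forbidden under the premises.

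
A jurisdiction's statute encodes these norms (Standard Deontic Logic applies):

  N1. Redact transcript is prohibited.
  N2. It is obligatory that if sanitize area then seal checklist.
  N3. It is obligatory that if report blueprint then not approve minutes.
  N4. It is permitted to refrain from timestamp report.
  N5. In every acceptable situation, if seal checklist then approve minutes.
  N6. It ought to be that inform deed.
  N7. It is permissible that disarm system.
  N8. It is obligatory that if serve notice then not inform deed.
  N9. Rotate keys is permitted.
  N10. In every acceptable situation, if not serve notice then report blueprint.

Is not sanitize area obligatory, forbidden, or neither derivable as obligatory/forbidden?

Premise 6 gives O(inform_deed).
Premise 8, O(serve_notice → ¬inform_deed), contraposes to O(inform_deed → ¬serve_notice); with O(inform_deed) we get O(¬serve_notice).
From O(¬serve_notice) and premise 10, O(¬serve_notice → report_blueprint), we obtain O(report_blueprint).
Applying K to premise 3 (O(report_blueprint → ¬approve_minutes)) and O(report_blueprint) yields O(¬approve_minutes).
Premise 5 is O(seal_checklist → approve_minutes); contrapositively O(¬approve_minutes → ¬seal_checklist). Since O(¬approve_minutes) holds, K gives O(¬seal_checklist).
Premise 2, O(sanitize_area → seal_checklist), contraposes to O(¬seal_checklist → ¬sanitize_area); with O(¬seal_checklist) we get O(¬sanitize_area).
Premises 1, 4, 7, 9 do not contribute to this derivation.
Hence ¬sanitize_area is obligatory.

Obligatory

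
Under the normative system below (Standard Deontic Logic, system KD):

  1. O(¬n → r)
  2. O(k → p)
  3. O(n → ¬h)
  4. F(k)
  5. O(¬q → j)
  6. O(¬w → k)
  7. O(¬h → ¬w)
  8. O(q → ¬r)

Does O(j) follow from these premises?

Yes

Premise 4 is F(k), i.e. O(¬k).
The contrapositive of premise 6 (O(¬w → k)) is O(¬k → w), and O(¬k) is already established, so O(w).
The contrapositive of premise 7 (O(¬h → ¬w)) is O(w → h), and O(w) is already established, so O(h).
The contrapositive of premise 3 (O(n → ¬h)) is O(h → ¬n), and O(h) is already established, so O(¬n).
Premise 1 is O(¬n → r); since O(¬n), deontic closure gives O(r).
The contrapositive of premise 8 (O(q → ¬r)) is O(r → ¬q), and O(r) is already established, so O(¬q).
From O(¬q) and premise 5, O(¬q → j), we obtain O(j).
Premise 2 does not contribute to this derivation.
So O(j) follows.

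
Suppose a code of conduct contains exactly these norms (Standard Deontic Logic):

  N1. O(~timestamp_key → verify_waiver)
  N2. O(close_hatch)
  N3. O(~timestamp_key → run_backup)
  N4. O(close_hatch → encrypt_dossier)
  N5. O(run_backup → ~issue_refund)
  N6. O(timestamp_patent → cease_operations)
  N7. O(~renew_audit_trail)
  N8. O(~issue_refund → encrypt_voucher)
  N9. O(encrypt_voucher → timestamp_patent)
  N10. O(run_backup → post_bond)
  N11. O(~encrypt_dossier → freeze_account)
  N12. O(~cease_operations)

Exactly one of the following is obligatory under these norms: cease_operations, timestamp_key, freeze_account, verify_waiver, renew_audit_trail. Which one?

timestamp_key

Premise 12 states O(~cease_operations) outright.
The contrapositive of premise 6 (O(timestamp_patent → cease_operations)) is O(~cease_operations → ~timestamp_patent), and O(~cease_operations) is already established, so O(~timestamp_patent).
Premise 9, O(encrypt_voucher → timestamp_patent), contraposes to O(~timestamp_patent → ~encrypt_voucher); with O(~timestamp_patent) we get O(~encrypt_voucher).
Premise 8, O(~issue_refund → encrypt_voucher), contraposes to O(~encrypt_voucher → issue_refund); with O(~encrypt_voucher) we get O(issue_refund).
Premise 5 is O(run_backup → ~issue_refund); contrapositively O(issue_refund → ~run_backup). Since O(issue_refund) holds, K gives O(~run_backup).
Premise 3, O(~timestamp_key → run_backup), contraposes to O(~run_backup → timestamp_key); with O(~run_backup) we get O(timestamp_key).
So O(timestamp_key) holds — timestamp_key is obligatory. None of the other listed options is made obligatory by any chain of premises.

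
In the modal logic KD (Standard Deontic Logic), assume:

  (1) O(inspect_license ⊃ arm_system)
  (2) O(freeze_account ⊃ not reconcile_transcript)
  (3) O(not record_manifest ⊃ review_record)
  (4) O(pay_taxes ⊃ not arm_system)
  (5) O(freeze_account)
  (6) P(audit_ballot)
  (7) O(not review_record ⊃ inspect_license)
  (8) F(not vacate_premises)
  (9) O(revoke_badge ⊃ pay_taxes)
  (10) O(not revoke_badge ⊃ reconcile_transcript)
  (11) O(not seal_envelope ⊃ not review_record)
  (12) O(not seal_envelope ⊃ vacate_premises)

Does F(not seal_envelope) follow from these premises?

Yes

Premise 5 states O(freeze_account) outright.
From O(freeze_account) and premise 2, O(freeze_account ⊃ not reconcile_transcript), we obtain O(not reconcile_transcript).
Premise 10 is O(not revoke_badge ⊃ reconcile_transcript); contrapositively O(not reconcile_transcript ⊃ revoke_badge). Since O(not reconcile_transcript) holds, K gives O(revoke_badge).
With premise 9, O(revoke_badge ⊃ pay_taxes), the K-axiom yields O(pay_taxes).
Premise 4 is O(pay_taxes ⊃ not arm_system); since O(pay_taxes), deontic closure gives O(not arm_system).
Premise 1 is O(inspect_license ⊃ arm_system); contrapositively O(not arm_system ⊃ not inspect_license). Since O(not arm_system) holds, K gives O(not inspect_license).
Premise 7, O(not review_record ⊃ inspect_license), contraposes to O(not inspect_license ⊃ review_record); with O(not inspect_license) we get O(review_record).
Premise 11, O(not seal_envelope ⊃ not review_record), contraposes to O(review_record ⊃ seal_envelope); with O(review_record) we get O(seal_envelope).
Premises 3, 6, 8, 12 do not contribute to this derivation.
So O(seal_envelope) holds, i.e. F(not seal_envelope). The claim follows.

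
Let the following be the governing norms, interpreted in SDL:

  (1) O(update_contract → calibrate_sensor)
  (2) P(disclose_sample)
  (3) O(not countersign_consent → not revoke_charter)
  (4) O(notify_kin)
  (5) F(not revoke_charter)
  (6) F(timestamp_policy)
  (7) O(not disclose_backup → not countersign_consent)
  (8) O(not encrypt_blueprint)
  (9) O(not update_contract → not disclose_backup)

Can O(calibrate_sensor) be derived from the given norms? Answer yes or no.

Yes

F(not revoke_charter) at premise 5 means O(revoke_charter).
Premise 3, O(not countersign_consent → not revoke_charter), contraposes to O(revoke_charter → countersign_consent); with O(revoke_charter) we get O(countersign_consent).
The contrapositive of premise 7 (O(not disclose_backup → not countersign_consent)) is O(countersign_consent → disclose_backup), and O(countersign_consent) is already established, so O(disclose_backup).
The contrapositive of premise 9 (O(not update_contract → not disclose_backup)) is O(disclose_backup → update_contract), and O(disclose_backup) is already established, so O(update_contract).
From O(update_contract) and premise 1, O(update_contract → calibrate_sensor), we obtain O(calibrate_sensor).
Premises 2, 4, 6, 8 do not contribute to this derivation.
So O(calibrate_sensor) follows.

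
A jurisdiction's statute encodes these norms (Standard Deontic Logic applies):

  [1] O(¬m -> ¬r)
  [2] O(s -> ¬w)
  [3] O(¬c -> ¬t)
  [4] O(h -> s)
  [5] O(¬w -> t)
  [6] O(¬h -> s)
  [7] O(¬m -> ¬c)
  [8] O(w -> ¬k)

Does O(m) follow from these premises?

Yes

By case analysis on h: premise 4 gives O(h -> s) and premise 6 gives O(¬h -> s), so O(s) either way.
With premise 2, O(s -> ¬w), the K-axiom yields O(¬w).
From O(¬w) and premise 5, O(¬w -> t), we obtain O(t).
Premise 3 is O(¬c -> ¬t); contrapositively O(t -> c). Since O(t) holds, K gives O(c).
The contrapositive of premise 7 (O(¬m -> ¬c)) is O(c -> m), and O(c) is already established, so O(m).
Premises 1, 8 do not contribute to this derivation.
So O(m) follows.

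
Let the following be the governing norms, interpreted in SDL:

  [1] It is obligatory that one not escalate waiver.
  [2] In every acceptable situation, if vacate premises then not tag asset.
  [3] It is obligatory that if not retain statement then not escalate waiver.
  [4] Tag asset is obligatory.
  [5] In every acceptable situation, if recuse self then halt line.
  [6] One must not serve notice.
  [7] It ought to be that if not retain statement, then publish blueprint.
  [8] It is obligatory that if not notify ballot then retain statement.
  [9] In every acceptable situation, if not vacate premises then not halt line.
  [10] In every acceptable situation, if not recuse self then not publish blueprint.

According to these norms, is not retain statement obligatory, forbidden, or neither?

Premise 4 gives O(tag_asset).
Premise 2 is O(vacate_premises → ¬tag_asset); contrapositively O(tag_asset → ¬vacate_premises). Since O(tag_asset) holds, K gives O(¬vacate_premises).
From O(¬vacate_premises) and premise 9, O(¬vacate_premises → ¬halt_line), we obtain O(¬halt_line).
Premise 5, O(recuse_self → halt_line), contraposes to O(¬halt_line → ¬recuse_self); with O(¬halt_line) we get O(¬recuse_self).
Applying K to premise 10 (O(¬recuse_self → ¬publish_blueprint)) and O(¬recuse_self) yields O(¬publish_blueprint).
Premise 7, O(¬retain_statement → publish_blueprint), contraposes to O(¬publish_blueprint → retain_statement); with O(¬publish_blueprint) we get O(retain_statement).
Premises 1, 3, 6, 8 do not contribute to this derivation.
Thus O(retain_statement), which is F(¬retain_statement): ¬retain_statement is forbidden.

Forbidden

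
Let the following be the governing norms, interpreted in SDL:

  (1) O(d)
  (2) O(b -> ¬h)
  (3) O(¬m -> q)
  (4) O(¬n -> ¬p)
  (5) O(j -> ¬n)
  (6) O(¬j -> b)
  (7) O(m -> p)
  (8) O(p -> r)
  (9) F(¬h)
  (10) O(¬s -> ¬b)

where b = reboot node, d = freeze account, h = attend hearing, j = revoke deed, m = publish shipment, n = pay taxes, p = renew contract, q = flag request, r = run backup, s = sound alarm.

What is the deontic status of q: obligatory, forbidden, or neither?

F(¬h) at premise 9 means O(h).
Premise 2, O(b -> ¬h), contraposes to O(h -> ¬b); with O(h) we get O(¬b).
The contrapositive of premise 6 (O(¬j -> b)) is O(¬b -> j), and O(¬b) is already established, so O(j).
From O(j) and premise 5, O(j -> ¬n), we obtain O(¬n).
Applying K to premise 4 (O(¬n -> ¬p)) and O(¬n) yields O(¬p).
Premise 7 is O(m -> p); contrapositively O(¬p -> ¬m). Since O(¬p) holds, K gives O(¬m).
Premise 3 is O(¬m -> q); since O(¬m), deontic closure gives O(q).
Premises 1, 8, 10 do not contribute to this derivation.
Hence q is obligatory.

Obligatory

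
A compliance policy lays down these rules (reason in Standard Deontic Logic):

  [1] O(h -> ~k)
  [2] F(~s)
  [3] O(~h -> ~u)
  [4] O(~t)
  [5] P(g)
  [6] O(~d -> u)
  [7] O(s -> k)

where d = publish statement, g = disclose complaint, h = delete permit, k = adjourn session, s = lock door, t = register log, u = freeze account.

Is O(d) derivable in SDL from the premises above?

Premise 2 is F(~s), i.e. O(s).
From O(s) and premise 7, O(s -> k), we obtain O(k).
Premise 1 is O(h -> ~k); contrapositively O(k -> ~h). Since O(k) holds, K gives O(~h).
Applying K to premise 3 (O(~h -> ~u)) and O(~h) yields O(~u).
The contrapositive of premise 6 (O(~d -> u)) is O(~u -> d), and O(~u) is already established, so O(d).
Premises 4, 5 do not contribute to this derivation.
So O(d) follows.

Yes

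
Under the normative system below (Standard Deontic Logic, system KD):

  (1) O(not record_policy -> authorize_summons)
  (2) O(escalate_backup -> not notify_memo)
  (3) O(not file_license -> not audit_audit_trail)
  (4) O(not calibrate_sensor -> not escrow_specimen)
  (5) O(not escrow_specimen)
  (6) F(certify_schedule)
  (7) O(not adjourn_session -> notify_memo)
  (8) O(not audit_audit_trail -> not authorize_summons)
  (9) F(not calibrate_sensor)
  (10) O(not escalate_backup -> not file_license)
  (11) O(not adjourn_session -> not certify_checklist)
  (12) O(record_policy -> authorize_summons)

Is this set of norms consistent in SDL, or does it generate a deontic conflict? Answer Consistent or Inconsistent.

Consistent

Premise 4 is O(not calibrate_sensor -> not escrow_specimen); even if O(not escrow_specimen) held, inferring O(not calibrate_sensor) would be affirming the consequent — invalid.
So O(not calibrate_sensor) is not derivable, and the apparent clash with O(calibrate_sensor) does not arise.
A world satisfying every obligation exists (e.g. adjourn_session=true, audit_audit_trail=true, authorize_summons=true, calibrate_sensor=true, certify_checklist=false, certify_schedule=false, escalate_backup=true, escrow_specimen=false, file_license=true, notify_memo=false, record_policy=false); no atom is both obligatory and forbidden, so the set is consistent.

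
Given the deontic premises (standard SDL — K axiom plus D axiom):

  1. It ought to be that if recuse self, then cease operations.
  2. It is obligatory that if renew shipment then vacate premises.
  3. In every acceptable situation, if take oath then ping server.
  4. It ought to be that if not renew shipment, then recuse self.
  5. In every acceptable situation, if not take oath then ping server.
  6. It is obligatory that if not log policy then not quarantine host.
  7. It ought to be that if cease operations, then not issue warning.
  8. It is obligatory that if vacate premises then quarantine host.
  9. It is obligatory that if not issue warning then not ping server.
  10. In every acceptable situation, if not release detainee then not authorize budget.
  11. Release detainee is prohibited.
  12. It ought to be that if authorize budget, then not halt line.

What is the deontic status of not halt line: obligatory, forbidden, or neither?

Premise 12 is O(authorize_budget → ¬halt_line), but O(authorize_budget) is not derivable from the premises, so it does not yield O(¬halt_line).
No premise or chain of K-axiom applications forces O(¬halt_line), and none forces O(halt_line). So ¬halt_line is neither obligatory nor forbidden under these norms.

Neither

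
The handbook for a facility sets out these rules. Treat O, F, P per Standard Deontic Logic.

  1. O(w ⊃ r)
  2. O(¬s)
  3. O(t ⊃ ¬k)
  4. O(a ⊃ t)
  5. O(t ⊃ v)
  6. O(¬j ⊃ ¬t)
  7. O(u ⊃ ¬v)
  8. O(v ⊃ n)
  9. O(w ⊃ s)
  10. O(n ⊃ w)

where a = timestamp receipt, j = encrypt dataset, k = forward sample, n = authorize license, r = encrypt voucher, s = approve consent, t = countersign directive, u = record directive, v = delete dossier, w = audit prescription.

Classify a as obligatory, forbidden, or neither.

Forbidden

Premise 2 states O(¬s) outright.
Premise 9 is O(w ⊃ s); contrapositively O(¬s ⊃ ¬w). Since O(¬s) holds, K gives O(¬w).
The contrapositive of premise 10 (O(n ⊃ w)) is O(¬w ⊃ ¬n), and O(¬w) is already established, so O(¬n).
The contrapositive of premise 8 (O(v ⊃ n)) is O(¬n ⊃ ¬v), and O(¬n) is already established, so O(¬v).
The contrapositive of premise 5 (O(t ⊃ v)) is O(¬v ⊃ ¬t), and O(¬v) is already established, so O(¬t).
Premise 4, O(a ⊃ t), contraposes to O(¬t ⊃ ¬a); with O(¬t) we get O(¬a).
Premises 1, 3, 6, 7 do not contribute to this derivation.
Thus O(¬a), which is F(a): a is forbidden.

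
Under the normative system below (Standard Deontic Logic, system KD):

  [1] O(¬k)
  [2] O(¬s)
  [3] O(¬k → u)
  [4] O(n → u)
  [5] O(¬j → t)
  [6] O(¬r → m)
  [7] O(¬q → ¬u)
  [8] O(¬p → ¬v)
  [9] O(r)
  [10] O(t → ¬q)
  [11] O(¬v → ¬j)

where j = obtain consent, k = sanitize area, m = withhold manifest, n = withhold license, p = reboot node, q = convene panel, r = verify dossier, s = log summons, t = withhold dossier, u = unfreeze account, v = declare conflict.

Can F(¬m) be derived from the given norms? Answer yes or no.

Premise 6 is O(¬r → m), but O(¬r) is not derivable from the premises, so it does not yield O(m).
No other premise forces O(m). An ideal world satisfying every premise can still have ¬m true, so F(¬m) is not derivable.

No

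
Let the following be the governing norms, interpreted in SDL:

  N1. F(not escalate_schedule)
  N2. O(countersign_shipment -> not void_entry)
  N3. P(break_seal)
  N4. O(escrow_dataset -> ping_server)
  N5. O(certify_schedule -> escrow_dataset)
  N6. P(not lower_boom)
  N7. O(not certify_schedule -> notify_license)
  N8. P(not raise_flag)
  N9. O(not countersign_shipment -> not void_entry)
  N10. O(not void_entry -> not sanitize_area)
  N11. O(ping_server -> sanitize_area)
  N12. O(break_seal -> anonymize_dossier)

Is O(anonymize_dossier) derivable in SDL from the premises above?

Premise 12 is O(break_seal -> anonymize_dossier), but O(break_seal) is not derivable from the premises (the permission P(break_seal) asserts only not O(not break_seal), not O(break_seal)), so it does not yield O(anonymize_dossier).
No other premise forces O(anonymize_dossier). An ideal world satisfying every premise can still have anonymize_dossier false, so O(anonymize_dossier) is not derivable.

No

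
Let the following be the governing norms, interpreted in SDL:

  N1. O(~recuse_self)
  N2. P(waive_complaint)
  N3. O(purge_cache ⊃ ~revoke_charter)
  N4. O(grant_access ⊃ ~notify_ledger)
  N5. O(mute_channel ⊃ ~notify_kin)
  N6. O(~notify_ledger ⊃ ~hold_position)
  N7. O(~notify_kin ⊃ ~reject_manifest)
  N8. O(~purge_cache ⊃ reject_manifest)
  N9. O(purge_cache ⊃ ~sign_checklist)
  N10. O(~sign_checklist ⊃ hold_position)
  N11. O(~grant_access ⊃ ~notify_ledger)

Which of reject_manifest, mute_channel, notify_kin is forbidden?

mute_channel

Premises 11 and 4 are O(~grant_access ⊃ ~notify_ledger) and O(grant_access ⊃ ~notify_ledger); every ideal world satisfies ~grant_access or grant_access, so in either case ~notify_ledger holds — hence O(~notify_ledger).
With premise 6, O(~notify_ledger ⊃ ~hold_position), the K-axiom yields O(~hold_position).
The contrapositive of premise 10 (O(~sign_checklist ⊃ hold_position)) is O(~hold_position ⊃ sign_checklist), and O(~hold_position) is already established, so O(sign_checklist).
Premise 9 is O(purge_cache ⊃ ~sign_checklist); contrapositively O(sign_checklist ⊃ ~purge_cache). Since O(sign_checklist) holds, K gives O(~purge_cache).
With premise 8, O(~purge_cache ⊃ reject_manifest), the K-axiom yields O(reject_manifest).
Premise 7 is O(~notify_kin ⊃ ~reject_manifest); contrapositively O(reject_manifest ⊃ notify_kin). Since O(reject_manifest) holds, K gives O(notify_kin).
The contrapositive of premise 5 (O(mute_channel ⊃ ~notify_kin)) is O(notify_kin ⊃ ~mute_channel), and O(notify_kin) is already established, so O(~mute_channel).
So O(~mute_channel) holds, i.e. mute_channel is forbidden. None of the other listed options is forbidden under the premises.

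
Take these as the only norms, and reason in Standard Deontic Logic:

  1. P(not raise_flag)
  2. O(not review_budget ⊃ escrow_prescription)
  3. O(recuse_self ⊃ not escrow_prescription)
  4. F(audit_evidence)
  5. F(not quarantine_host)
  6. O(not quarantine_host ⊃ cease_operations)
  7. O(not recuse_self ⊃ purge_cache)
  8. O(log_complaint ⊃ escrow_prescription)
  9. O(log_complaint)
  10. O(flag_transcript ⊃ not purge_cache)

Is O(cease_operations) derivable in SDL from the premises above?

No

Premise 6 is O(not quarantine_host ⊃ cease_operations), but O(not quarantine_host) is not derivable from the premises, so it does not yield O(cease_operations).
No other premise forces O(cease_operations). An ideal world satisfying every premise can still have cease_operations false, so O(cease_operations) is not derivable.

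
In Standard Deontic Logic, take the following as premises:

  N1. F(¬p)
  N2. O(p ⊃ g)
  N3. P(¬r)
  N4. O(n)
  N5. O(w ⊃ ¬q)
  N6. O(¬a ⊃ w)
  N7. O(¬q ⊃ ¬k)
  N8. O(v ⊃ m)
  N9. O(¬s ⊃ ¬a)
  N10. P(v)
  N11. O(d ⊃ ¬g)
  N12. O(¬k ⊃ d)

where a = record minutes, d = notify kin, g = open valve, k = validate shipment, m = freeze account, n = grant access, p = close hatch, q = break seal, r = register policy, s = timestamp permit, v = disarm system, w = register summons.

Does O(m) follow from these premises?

Premise 8 is O(v ⊃ m), but O(v) is not derivable from the premises (the permission P(v) asserts only ¬O(¬v), not O(v)), so it does not yield O(m).
No other premise forces O(m). An ideal world satisfying every premise can still have m false, so O(m) is not derivable.

No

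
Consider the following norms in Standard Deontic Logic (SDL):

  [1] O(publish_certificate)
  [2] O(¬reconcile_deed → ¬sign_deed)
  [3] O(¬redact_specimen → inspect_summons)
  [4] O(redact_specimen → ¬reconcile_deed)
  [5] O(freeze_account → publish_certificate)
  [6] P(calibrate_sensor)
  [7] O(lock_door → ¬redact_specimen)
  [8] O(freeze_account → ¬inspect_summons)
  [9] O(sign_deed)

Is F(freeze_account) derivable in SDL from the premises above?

Yes

Premise 9 states O(sign_deed) outright.
Premise 2, O(¬reconcile_deed → ¬sign_deed), contraposes to O(sign_deed → reconcile_deed); with O(sign_deed) we get O(reconcile_deed).
Premise 4, O(redact_specimen → ¬reconcile_deed), contraposes to O(reconcile_deed → ¬redact_specimen); with O(reconcile_deed) we get O(¬redact_specimen).
Premise 3 is O(¬redact_specimen → inspect_summons); since O(¬redact_specimen), deontic closure gives O(inspect_summons).
The contrapositive of premise 8 (O(freeze_account → ¬inspect_summons)) is O(inspect_summons → ¬freeze_account), and O(inspect_summons) is already established, so O(¬freeze_account).
Premises 1, 5, 6, 7 do not contribute to this derivation.
So O(¬freeze_account) holds, i.e. F(freeze_account). The claim follows.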